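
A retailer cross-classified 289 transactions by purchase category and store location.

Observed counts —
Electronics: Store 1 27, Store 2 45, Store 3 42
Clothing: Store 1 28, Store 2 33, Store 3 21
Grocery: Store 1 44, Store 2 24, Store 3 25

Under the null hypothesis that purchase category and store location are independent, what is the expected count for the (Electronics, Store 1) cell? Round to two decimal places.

39.05

Row total (Electronics) = 114; column total (Store 1) = 99; grand total N = 289.
Expected count = (row total × column total) / N = 114 × 99 / 289 = 39.05.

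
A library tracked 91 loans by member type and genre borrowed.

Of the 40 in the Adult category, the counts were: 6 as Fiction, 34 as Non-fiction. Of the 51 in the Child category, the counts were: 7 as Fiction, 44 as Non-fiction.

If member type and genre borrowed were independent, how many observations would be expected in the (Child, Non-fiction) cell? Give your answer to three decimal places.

43.714

Row total (Child) = 51; column total (Non-fiction) = 78; grand total N = 91.
Expected count = (row total × column total) / N = 51 × 78 / 91 = 43.714.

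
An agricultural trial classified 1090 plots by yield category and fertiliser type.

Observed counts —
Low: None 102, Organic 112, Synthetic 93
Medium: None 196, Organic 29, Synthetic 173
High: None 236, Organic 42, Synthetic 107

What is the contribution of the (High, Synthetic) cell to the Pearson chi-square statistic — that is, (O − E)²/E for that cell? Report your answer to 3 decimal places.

Row total (High) = 385; column total (Synthetic) = 373; N = 1090.
Expected count E = 385 × 373 / 1090 = 131.7477.
Contribution = (O − E)²/E = (107 − 131.7477)² / 131.7477 = 4.649.

4.649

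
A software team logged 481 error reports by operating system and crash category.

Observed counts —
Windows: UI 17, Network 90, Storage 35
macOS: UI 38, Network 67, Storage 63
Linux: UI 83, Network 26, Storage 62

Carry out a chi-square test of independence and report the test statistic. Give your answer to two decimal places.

91.56

Row totals: 142, 168, 171. Column totals: 138, 183, 160. Grand total N = 481.
Expected counts (row total × column total / N):
  Windows, UI: 142×138/481 = 40.740
  Windows, Network: 142×183/481 = 54.025
  Windows, Storage: 142×160/481 = 47.235
  macOS, UI: 168×138/481 = 48.200
  macOS, Network: 168×183/481 = 63.917
  macOS, Storage: 168×160/481 = 55.884
  Linux, UI: 171×138/481 = 49.060
  Linux, Network: 171×183/481 = 65.058
  Linux, Storage: 171×160/481 = 56.881
Contributions (O − E)²/E:
  (17 − 40.740)²/40.740 = 13.8338
  (90 − 54.025)²/54.025 = 23.9556
  (35 − 47.235)²/47.235 = 3.1692
  (38 − 48.200)²/48.200 = 2.1585
  (67 − 63.917)²/63.917 = 0.1487
  (63 − 55.884)²/55.884 = 0.9061
  (83 − 49.060)²/49.060 = 23.4799
  (26 − 65.058)²/65.058 = 23.4487
  (62 − 56.881)²/56.881 = 0.4607
χ² = 13.8338 + 23.9556 + 3.1692 + 2.1585 + 0.1487 + 0.9061 + 23.4799 + 23.4487 + 0.4607 = 91.56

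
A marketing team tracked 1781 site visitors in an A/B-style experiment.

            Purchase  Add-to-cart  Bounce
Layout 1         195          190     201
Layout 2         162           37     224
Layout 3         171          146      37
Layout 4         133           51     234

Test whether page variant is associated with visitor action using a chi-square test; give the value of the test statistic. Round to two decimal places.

Row totals: 586, 423, 354, 418. Column totals: 661, 424, 696. Grand total N = 1781.
Expected counts (row total × column total / N):
  Layout 1, Purchase: 586×661/1781 = 217.4879
  Layout 1, Add-to-cart: 586×424/1781 = 139.5081
  Layout 1, Bounce: 586×696/1781 = 229.0039
  Layout 2, Purchase: 423×661/1781 = 156.9921
  Layout 2, Add-to-cart: 423×424/1781 = 100.7030
  Layout 2, Bounce: 423×696/1781 = 165.3049
  Layout 3, Purchase: 354×661/1781 = 131.3835
  Layout 3, Add-to-cart: 354×424/1781 = 84.2762
  Layout 3, Bounce: 354×696/1781 = 138.3403
  Layout 4, Purchase: 418×661/1781 = 155.1364
  Layout 4, Add-to-cart: 418×424/1781 = 99.5126
  Layout 4, Bounce: 418×696/1781 = 163.3509
Contributions (O − E)²/E:
  (195 − 217.4879)²/217.4879 = 2.3252
  (190 − 139.5081)²/139.5081 = 18.2744
  (201 − 229.0039)²/229.0039 = 3.4245
  (162 − 156.9921)²/156.9921 = 0.1597
  (37 − 100.7030)²/100.7030 = 40.2974
  (224 − 165.3049)²/165.3049 = 20.8410
  (171 − 131.3835)²/131.3835 = 11.9457
  (146 − 84.2762)²/84.2762 = 45.2064
  (37 − 138.3403)²/138.3403 = 74.2362
  (133 − 155.1364)²/155.1364 = 3.1586
  (51 − 99.5126)²/99.5126 = 23.6500
  (234 − 163.3509)²/163.3509 = 30.5557
χ² = 2.3252 + 18.2744 + 3.4245 + 0.1597 + 40.2974 + 20.8410 + 11.9457 + 45.2064 + 74.2362 + 3.1586 + 23.6500 + 30.5557 = 274.07

274.07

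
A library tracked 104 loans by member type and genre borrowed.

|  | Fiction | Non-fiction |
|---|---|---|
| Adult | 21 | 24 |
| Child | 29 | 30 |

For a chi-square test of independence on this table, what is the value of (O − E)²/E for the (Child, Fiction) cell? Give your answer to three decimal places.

0.014

Row total (Child) = 59; column total (Fiction) = 50; N = 104.
Expected count E = 59 × 50 / 104 = 28.3654.
Contribution = (O − E)²/E = (29 − 28.3654)² / 28.3654 = 0.014.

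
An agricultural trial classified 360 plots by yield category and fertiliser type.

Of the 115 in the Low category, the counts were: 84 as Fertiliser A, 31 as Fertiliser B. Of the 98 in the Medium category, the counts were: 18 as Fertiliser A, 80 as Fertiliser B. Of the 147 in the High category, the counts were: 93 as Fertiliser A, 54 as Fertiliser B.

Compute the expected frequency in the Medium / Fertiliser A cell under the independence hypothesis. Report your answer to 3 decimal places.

53.083

Row total (Medium) = 98; column total (Fertiliser A) = 195; grand total N = 360.
Expected count = (row total × column total) / N = 98 × 195 / 360 = 53.083.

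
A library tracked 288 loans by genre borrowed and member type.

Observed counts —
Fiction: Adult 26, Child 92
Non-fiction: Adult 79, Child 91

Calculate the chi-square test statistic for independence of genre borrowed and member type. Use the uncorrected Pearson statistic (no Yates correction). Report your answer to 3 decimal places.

17.954

Row totals: 118, 170. Column totals: 105, 183. Grand total N = 288.
Expected counts (row total × column total / N):
  Fiction, Adult: 118×105/288 = 43.0208
  Fiction, Child: 118×183/288 = 74.9792
  Non-fiction, Adult: 170×105/288 = 61.9792
  Non-fiction, Child: 170×183/288 = 108.0208
Contributions (O − E)²/E:
  (26 − 43.0208)²/43.0208 = 6.7341
  (92 − 74.9792)²/74.9792 = 3.8638
  (79 − 61.9792)²/61.9792 = 4.6743
  (91 − 108.0208)²/108.0208 = 2.6820
χ² = 6.7341 + 3.8638 + 4.6743 + 2.6820 = 17.954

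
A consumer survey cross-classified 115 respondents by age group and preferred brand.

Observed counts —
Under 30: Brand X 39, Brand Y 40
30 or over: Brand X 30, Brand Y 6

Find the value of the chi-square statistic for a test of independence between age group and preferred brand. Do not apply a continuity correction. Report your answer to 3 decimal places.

11.888

Row totals: 79, 36. Column totals: 69, 46. Grand total N = 115.
Expected counts (row total × column total / N):
  Under 30, Brand X: 79×69/115 = 47.4000
  Under 30, Brand Y: 79×46/115 = 31.6000
  30 or over, Brand X: 36×69/115 = 21.6000
  30 or over, Brand Y: 36×46/115 = 14.4000
Contributions (O − E)²/E:
  (39 − 47.4000)²/47.4000 = 1.4886
  (40 − 31.6000)²/31.6000 = 2.2329
  (30 − 21.6000)²/21.6000 = 3.2667
  (6 − 14.4000)²/14.4000 = 4.9000
χ² = 1.4886 + 2.2329 + 3.2667 + 4.9000 = 11.888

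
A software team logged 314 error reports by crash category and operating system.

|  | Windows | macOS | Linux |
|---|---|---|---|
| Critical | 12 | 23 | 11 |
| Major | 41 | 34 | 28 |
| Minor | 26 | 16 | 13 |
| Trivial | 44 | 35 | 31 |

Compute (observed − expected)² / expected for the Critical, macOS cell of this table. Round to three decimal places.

Row total (Critical) = 46; column total (macOS) = 108; N = 314.
Expected count E = 46 × 108 / 314 = 15.8217.
Contribution = (O − E)²/E = (23 − 15.8217)² / 15.8217 = 3.257.

3.257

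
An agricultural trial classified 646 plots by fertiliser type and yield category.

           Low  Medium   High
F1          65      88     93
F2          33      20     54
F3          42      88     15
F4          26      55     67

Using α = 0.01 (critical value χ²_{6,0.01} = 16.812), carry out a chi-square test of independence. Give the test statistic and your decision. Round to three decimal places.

Row totals: 246, 107, 145, 148. Column totals: 166, 251, 229. Grand total N = 646.
Expected counts (row total × column total / N):
  F1, Low: 246×166/646 = 63.2136
  F1, Medium: 246×251/646 = 95.5820
  F1, High: 246×229/646 = 87.2043
  F2, Low: 107×166/646 = 27.4954
  F2, Medium: 107×251/646 = 41.5743
  F2, High: 107×229/646 = 37.9303
  F3, Low: 145×166/646 = 37.2601
  F3, Medium: 145×251/646 = 56.3390
  F3, High: 145×229/646 = 51.4009
  F4, Low: 148×166/646 = 38.0310
  F4, Medium: 148×251/646 = 57.5046
  F4, High: 148×229/646 = 52.4644
Contributions (O − E)²/E:
  (65 − 63.2136)²/63.2136 = 0.0505
  (88 − 95.5820)²/95.5820 = 0.6014
  (93 − 87.2043)²/87.2043 = 0.3852
  (33 − 27.4954)²/27.4954 = 1.1020
  (20 − 41.5743)²/41.5743 = 11.1956
  (54 − 37.9303)²/37.9303 = 6.8082
  (42 − 37.2601)²/37.2601 = 0.6030
  (88 − 56.3390)²/56.3390 = 17.7926
  (15 − 51.4009)²/51.4009 = 25.7783
  (26 − 38.0310)²/38.0310 = 3.8060
  (55 − 57.5046)²/57.5046 = 0.1091
  (67 − 52.4644)²/52.4644 = 4.0272
χ² = 0.0505 + 0.6014 + 0.3852 + 1.1020 + 11.1956 + 6.8082 + 0.6030 + 17.7926 + 25.7783 + 3.8060 + 0.1091 + 4.0272 = 72.259
df = (4−1)(3−1) = 6. Since 72.259 > 16.812, reject the null hypothesis of independence at α = 0.01.

72.259; reject H₀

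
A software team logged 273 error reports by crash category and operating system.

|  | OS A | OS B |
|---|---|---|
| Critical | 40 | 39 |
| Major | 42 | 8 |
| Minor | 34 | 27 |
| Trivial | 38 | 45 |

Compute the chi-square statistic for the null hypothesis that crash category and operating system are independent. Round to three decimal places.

20.374

Row totals: 79, 50, 61, 83. Column totals: 154, 119. Grand total N = 273.
Expected counts (row total × column total / N):
  Critical, OS A: 79×154/273 = 44.5641
  Critical, OS B: 79×119/273 = 34.4359
  Major, OS A: 50×154/273 = 28.2051
  Major, OS B: 50×119/273 = 21.7949
  Minor, OS A: 61×154/273 = 34.4103
  Minor, OS B: 61×119/273 = 26.5897
  Trivial, OS A: 83×154/273 = 46.8205
  Trivial, OS B: 83×119/273 = 36.1795
Contributions (O − E)²/E:
  (40 − 44.5641)²/44.5641 = 0.4674
  (39 − 34.4359)²/34.4359 = 0.6049
  (42 − 28.2051)²/28.2051 = 6.7470
  (8 − 21.7949)²/21.7949 = 8.7314
  (34 − 34.4103)²/34.4103 = 0.0049
  (27 − 26.5897)²/26.5897 = 0.0063
  (38 − 46.8205)²/46.8205 = 1.6617
  (45 − 36.1795)²/36.1795 = 2.1504
χ² = 0.4674 + 0.6049 + 6.7470 + 8.7314 + 0.0049 + 0.0063 + 1.6617 + 2.1504 = 20.374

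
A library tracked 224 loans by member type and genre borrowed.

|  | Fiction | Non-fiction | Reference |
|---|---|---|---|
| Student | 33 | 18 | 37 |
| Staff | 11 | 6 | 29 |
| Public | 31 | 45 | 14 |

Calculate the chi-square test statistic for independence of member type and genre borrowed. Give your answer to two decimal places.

41.09

Row totals: 88, 46, 90. Column totals: 75, 69, 80. Grand total N = 224.
Expected counts (row total × column total / N):
  Student, Fiction: 88×75/224 = 29.464
  Student, Non-fiction: 88×69/224 = 27.107
  Student, Reference: 88×80/224 = 31.429
  Staff, Fiction: 46×75/224 = 15.402
  Staff, Non-fiction: 46×69/224 = 14.170
  Staff, Reference: 46×80/224 = 16.429
  Public, Fiction: 90×75/224 = 30.134
  Public, Non-fiction: 90×69/224 = 27.723
  Public, Reference: 90×80/224 = 32.143
Contributions (O − E)²/E:
  (33 − 29.464)²/29.464 = 0.4244
  (18 − 27.107)²/27.107 = 3.0596
  (37 − 31.429)²/31.429 = 0.9875
  (11 − 15.402)²/15.402 = 1.2581
  (6 − 14.170)²/14.170 = 4.7106
  (29 − 16.429)²/16.429 = 9.6190
  (31 − 30.134)²/30.134 = 0.0249
  (45 − 27.723)²/27.723 = 10.7670
  (14 − 32.143)²/32.143 = 10.2408
χ² = 0.4244 + 3.0596 + 0.9875 + 1.2581 + 4.7106 + 9.6190 + 0.0249 + 10.7670 + 10.2408 = 41.09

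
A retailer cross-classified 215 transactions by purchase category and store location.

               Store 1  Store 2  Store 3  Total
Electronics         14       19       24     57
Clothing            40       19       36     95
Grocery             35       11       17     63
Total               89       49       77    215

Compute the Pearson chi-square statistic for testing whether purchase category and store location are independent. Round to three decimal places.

12.971

Grand total N = 215.
Expected counts (row total × column total / N):
  Electronics, Store 1: 57×89/215 = 23.5953
  Electronics, Store 2: 57×49/215 = 12.9907
  Electronics, Store 3: 57×77/215 = 20.4140
  Clothing, Store 1: 95×89/215 = 39.3256
  Clothing, Store 2: 95×49/215 = 21.6512
  Clothing, Store 3: 95×77/215 = 34.0233
  Grocery, Store 1: 63×89/215 = 26.0791
  Grocery, Store 2: 63×49/215 = 14.3581
  Grocery, Store 3: 63×77/215 = 22.5628
Contributions (O − E)²/E:
  (14 − 23.5953)²/23.5953 = 3.9020
  (19 − 12.9907)²/12.9907 = 2.7798
  (24 − 20.4140)²/20.4140 = 0.6299
  (40 − 39.3256)²/39.3256 = 0.0116
  (19 − 21.6512)²/21.6512 = 0.3246
  (36 − 34.0233)²/34.0233 = 0.1148
  (35 − 26.0791)²/26.0791 = 3.0516
  (11 − 14.3581)²/14.3581 = 0.7854
  (17 − 22.5628)²/22.5628 = 1.3715
χ² = 3.9020 + 2.7798 + 0.6299 + 0.0116 + 0.3246 + 0.1148 + 3.0516 + 0.7854 + 1.3715 = 12.971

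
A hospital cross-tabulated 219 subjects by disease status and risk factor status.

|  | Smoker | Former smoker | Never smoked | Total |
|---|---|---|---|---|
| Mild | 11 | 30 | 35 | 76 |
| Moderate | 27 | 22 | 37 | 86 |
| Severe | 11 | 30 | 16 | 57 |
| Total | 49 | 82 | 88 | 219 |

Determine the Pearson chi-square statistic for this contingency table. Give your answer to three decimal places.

15.222

Grand total N = 219.
Expected counts (row total × column total / N):
  Mild, Smoker: 76×49/219 = 17.0046
  Mild, Former smoker: 76×82/219 = 28.4566
  Mild, Never smoked: 76×88/219 = 30.5388
  Moderate, Smoker: 86×49/219 = 19.2420
  Moderate, Former smoker: 86×82/219 = 32.2009
  Moderate, Never smoked: 86×88/219 = 34.5571
  Severe, Smoker: 57×49/219 = 12.7534
  Severe, Former smoker: 57×82/219 = 21.3425
  Severe, Never smoked: 57×88/219 = 22.9041
Contributions (O − E)²/E:
  (11 − 17.0046)²/17.0046 = 2.1203
  (30 − 28.4566)²/28.4566 = 0.0837
  (35 − 30.5388)²/30.5388 = 0.6517
  (27 − 19.2420)²/19.2420 = 3.1279
  (22 − 32.2009)²/32.2009 = 3.2315
  (37 − 34.5571)²/34.5571 = 0.1727
  (11 − 12.7534)²/12.7534 = 0.2411
  (30 − 21.3425)²/21.3425 = 3.5119
  (16 − 22.9041)²/22.9041 = 2.0811
χ² = 2.1203 + 0.0837 + 0.6517 + 3.1279 + 3.2315 + 0.1727 + 0.2411 + 3.5119 + 2.0811 = 15.222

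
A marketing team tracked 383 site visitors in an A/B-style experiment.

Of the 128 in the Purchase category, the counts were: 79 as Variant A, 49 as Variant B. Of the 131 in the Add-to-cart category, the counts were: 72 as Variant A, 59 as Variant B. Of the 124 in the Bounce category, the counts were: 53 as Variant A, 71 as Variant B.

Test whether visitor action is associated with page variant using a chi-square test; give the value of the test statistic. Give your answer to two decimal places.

Row totals: 128, 131, 124. Column totals: 204, 179. Grand total N = 383.
Expected counts (row total × column total / N):
  Purchase, Variant A: 128×204/383 = 68.178
  Purchase, Variant B: 128×179/383 = 59.822
  Add-to-cart, Variant A: 131×204/383 = 69.775
  Add-to-cart, Variant B: 131×179/383 = 61.225
  Bounce, Variant A: 124×204/383 = 66.047
  Bounce, Variant B: 124×179/383 = 57.953
Contributions (O − E)²/E:
  (79 − 68.178)²/68.178 = 1.7178
  (49 − 59.822)²/59.822 = 1.9577
  (72 − 69.775)²/69.775 = 0.0710
  (59 − 61.225)²/61.225 = 0.0809
  (53 − 66.047)²/66.047 = 2.5773
  (71 − 57.953)²/57.953 = 2.9373
χ² = 1.7178 + 1.9577 + 0.0710 + 0.0809 + 2.5773 + 2.9373 = 9.34

9.34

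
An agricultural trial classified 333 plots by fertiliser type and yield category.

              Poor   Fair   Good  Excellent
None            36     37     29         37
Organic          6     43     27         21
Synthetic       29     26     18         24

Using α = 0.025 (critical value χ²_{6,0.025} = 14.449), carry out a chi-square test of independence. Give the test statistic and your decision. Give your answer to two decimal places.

Row totals: 139, 97, 97. Column totals: 71, 106, 74, 82. Grand total N = 333.
Expected counts (row total × column total / N):
  None, Poor: 139×71/333 = 29.6366
  None, Fair: 139×106/333 = 44.2462
  None, Good: 139×74/333 = 30.8889
  None, Excellent: 139×82/333 = 34.2282
  Organic, Poor: 97×71/333 = 20.6817
  Organic, Fair: 97×106/333 = 30.8769
  Organic, Good: 97×74/333 = 21.5556
  Organic, Excellent: 97×82/333 = 23.8859
  Synthetic, Poor: 97×71/333 = 20.6817
  Synthetic, Fair: 97×106/333 = 30.8769
  Synthetic, Good: 97×74/333 = 21.5556
  Synthetic, Excellent: 97×82/333 = 23.8859
Contributions (O − E)²/E:
  (36 − 29.6366)²/29.6366 = 1.3663
  (37 − 44.2462)²/44.2462 = 1.1867
  (29 − 30.8889)²/30.8889 = 0.1155
  (37 − 34.2282)²/34.2282 = 0.2245
  (6 − 20.6817)²/20.6817 = 10.4224
  (43 − 30.8769)²/30.8769 = 4.7599
  (27 − 21.5556)²/21.5556 = 1.3751
  (21 − 23.8859)²/23.8859 = 0.3487
  (29 − 20.6817)²/20.6817 = 3.3457
  (26 − 30.8769)²/30.8769 = 0.7703
  (18 − 21.5556)²/21.5556 = 0.5865
  (24 − 23.8859)²/23.8859 = 0.0005
χ² = 1.3663 + 1.1867 + 0.1155 + 0.2245 + 10.4224 + 4.7599 + 1.3751 + 0.3487 + 3.3457 + 0.7703 + 0.5865 + 0.0005 = 24.50
df = (3−1)(4−1) = 6. Since 24.50 > 14.449, reject the null hypothesis of independence at α = 0.025.

24.50; reject H₀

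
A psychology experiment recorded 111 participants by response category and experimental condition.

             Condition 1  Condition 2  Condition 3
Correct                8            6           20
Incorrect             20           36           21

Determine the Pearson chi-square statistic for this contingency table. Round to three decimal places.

Row totals: 34, 77. Column totals: 28, 42, 41. Grand total N = 111.
Expected counts (row total × column total / N):
  Correct, Condition 1: 34×28/111 = 8.5766
  Correct, Condition 2: 34×42/111 = 12.8649
  Correct, Condition 3: 34×41/111 = 12.5586
  Incorrect, Condition 1: 77×28/111 = 19.4234
  Incorrect, Condition 2: 77×42/111 = 29.1351
  Incorrect, Condition 3: 77×41/111 = 28.4414
Contributions (O − E)²/E:
  (8 − 8.5766)²/8.5766 = 0.0388
  (6 − 12.8649)²/12.8649 = 3.6632
  (20 − 12.5586)²/12.5586 = 4.4093
  (20 − 19.4234)²/19.4234 = 0.0171
  (36 − 29.1351)²/29.1351 = 1.6175
  (21 − 28.4414)²/28.4414 = 1.9470
χ² = 0.0388 + 3.6632 + 4.4093 + 0.0171 + 1.6175 + 1.9470 = 11.693

11.693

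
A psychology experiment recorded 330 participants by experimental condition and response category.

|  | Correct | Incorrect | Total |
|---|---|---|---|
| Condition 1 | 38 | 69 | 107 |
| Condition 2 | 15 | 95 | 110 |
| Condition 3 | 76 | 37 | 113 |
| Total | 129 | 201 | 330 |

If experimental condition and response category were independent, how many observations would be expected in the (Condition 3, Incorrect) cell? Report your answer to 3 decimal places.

Row total (Condition 3) = 113; column total (Incorrect) = 201; grand total N = 330.
Expected count = (row total × column total) / N = 113 × 201 / 330 = 68.827.

68.827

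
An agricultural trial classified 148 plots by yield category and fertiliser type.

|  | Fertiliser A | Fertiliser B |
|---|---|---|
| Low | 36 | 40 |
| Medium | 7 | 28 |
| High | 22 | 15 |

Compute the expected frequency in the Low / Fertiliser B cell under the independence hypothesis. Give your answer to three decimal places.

Row total (Low) = 76; column total (Fertiliser B) = 83; grand total N = 148.
Expected count = (row total × column total) / N = 76 × 83 / 148 = 42.622.

42.622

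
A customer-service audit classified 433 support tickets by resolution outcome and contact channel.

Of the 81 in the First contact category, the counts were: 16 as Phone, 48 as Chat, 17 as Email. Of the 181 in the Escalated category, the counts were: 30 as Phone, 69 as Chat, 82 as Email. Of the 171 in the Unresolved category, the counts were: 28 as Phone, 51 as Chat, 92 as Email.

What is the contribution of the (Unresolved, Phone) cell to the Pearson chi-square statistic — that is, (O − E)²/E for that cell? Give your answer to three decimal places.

0.051

Row total (Unresolved) = 171; column total (Phone) = 74; N = 433.
Expected count E = 171 × 74 / 433 = 29.2240.
Contribution = (O − E)²/E = (28 − 29.2240)² / 29.2240 = 0.051.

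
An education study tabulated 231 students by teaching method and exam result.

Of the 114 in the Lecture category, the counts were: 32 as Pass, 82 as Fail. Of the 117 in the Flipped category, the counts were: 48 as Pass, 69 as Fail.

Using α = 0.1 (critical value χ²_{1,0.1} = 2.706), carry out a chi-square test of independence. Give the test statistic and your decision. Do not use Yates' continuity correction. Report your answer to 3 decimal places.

Row totals: 114, 117. Column totals: 80, 151. Grand total N = 231.
Expected counts (row total × column total / N):
  Lecture, Pass: 114×80/231 = 39.4805
  Lecture, Fail: 114×151/231 = 74.5195
  Flipped, Pass: 117×80/231 = 40.5195
  Flipped, Fail: 117×151/231 = 76.4805
Contributions (O − E)²/E:
  (32 − 39.4805)²/39.4805 = 1.4174
  (82 − 74.5195)²/74.5195 = 0.7509
  (48 − 40.5195)²/40.5195 = 1.3810
  (69 − 76.4805)²/76.4805 = 0.7317
χ² = 1.4174 + 0.7509 + 1.3810 + 0.7317 = 4.281
df = (2−1)(2−1) = 1. Since 4.281 > 2.706, reject the null hypothesis of independence at α = 0.1.

4.281; reject H₀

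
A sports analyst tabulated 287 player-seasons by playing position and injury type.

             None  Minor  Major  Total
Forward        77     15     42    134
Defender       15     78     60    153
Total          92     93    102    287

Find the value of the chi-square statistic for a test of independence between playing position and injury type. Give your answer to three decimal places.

Grand total N = 287.
Expected counts (row total × column total / N):
  Forward, None: 134×92/287 = 42.9547
  Forward, Minor: 134×93/287 = 43.4216
  Forward, Major: 134×102/287 = 47.6237
  Defender, None: 153×92/287 = 49.0453
  Defender, Minor: 153×93/287 = 49.5784
  Defender, Major: 153×102/287 = 54.3763
Contributions (O − E)²/E:
  (77 − 42.9547)²/42.9547 = 26.9838
  (15 − 43.4216)²/43.4216 = 18.6034
  (42 − 47.6237)²/47.6237 = 0.6641
  (15 − 49.0453)²/49.0453 = 23.6329
  (78 − 49.5784)²/49.5784 = 16.2931
  (60 − 54.3763)²/54.3763 = 0.5816
χ² = 26.9838 + 18.6034 + 0.6641 + 23.6329 + 16.2931 + 0.5816 = 86.759

86.759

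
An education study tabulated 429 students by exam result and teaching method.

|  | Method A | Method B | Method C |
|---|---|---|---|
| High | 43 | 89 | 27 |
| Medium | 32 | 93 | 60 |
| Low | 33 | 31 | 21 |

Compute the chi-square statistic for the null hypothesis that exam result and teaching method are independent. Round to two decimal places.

Row totals: 159, 185, 85. Column totals: 108, 213, 108. Grand total N = 429.
Expected counts (row total × column total / N):
  High, Method A: 159×108/429 = 40.028
  High, Method B: 159×213/429 = 78.944
  High, Method C: 159×108/429 = 40.028
  Medium, Method A: 185×108/429 = 46.573
  Medium, Method B: 185×213/429 = 91.853
  Medium, Method C: 185×108/429 = 46.573
  Low, Method A: 85×108/429 = 21.399
  Low, Method B: 85×213/429 = 42.203
  Low, Method C: 85×108/429 = 21.399
Contributions (O − E)²/E:
  (43 − 40.028)²/40.028 = 0.2207
  (89 − 78.944)²/78.944 = 1.2809
  (27 − 40.028)²/40.028 = 4.2403
  (32 − 46.573)²/46.573 = 4.5600
  (93 − 91.853)²/91.853 = 0.0143
  (60 − 46.573)²/46.573 = 3.8710
  (33 − 21.399)²/21.399 = 6.2892
  (31 − 42.203)²/42.203 = 2.9739
  (21 − 21.399)²/21.399 = 0.0074
χ² = 0.2207 + 1.2809 + 4.2403 + 4.5600 + 0.0143 + 3.8710 + 6.2892 + 2.9739 + 0.0074 = 23.46

23.46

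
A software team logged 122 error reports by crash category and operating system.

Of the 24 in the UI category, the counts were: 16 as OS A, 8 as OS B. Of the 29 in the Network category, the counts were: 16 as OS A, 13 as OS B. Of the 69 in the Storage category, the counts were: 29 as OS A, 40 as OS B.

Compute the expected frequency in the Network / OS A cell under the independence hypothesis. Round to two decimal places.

14.50

Row total (Network) = 29; column total (OS A) = 61; grand total N = 122.
Expected count = (row total × column total) / N = 29 × 61 / 122 = 14.50.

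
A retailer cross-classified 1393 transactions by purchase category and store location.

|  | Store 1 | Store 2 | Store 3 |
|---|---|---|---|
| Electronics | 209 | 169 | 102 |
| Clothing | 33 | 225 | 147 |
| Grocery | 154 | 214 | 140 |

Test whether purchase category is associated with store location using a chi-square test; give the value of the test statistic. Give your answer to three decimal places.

Row totals: 480, 405, 508. Column totals: 396, 608, 389. Grand total N = 1393.
Expected counts (row total × column total / N):
  Electronics, Store 1: 480×396/1393 = 136.4537
  Electronics, Store 2: 480×608/1393 = 209.5047
  Electronics, Store 3: 480×389/1393 = 134.0416
  Clothing, Store 1: 405×396/1393 = 115.1328
  Clothing, Store 2: 405×608/1393 = 176.7696
  Clothing, Store 3: 405×389/1393 = 113.0976
  Grocery, Store 1: 508×396/1393 = 144.4135
  Grocery, Store 2: 508×608/1393 = 221.7258
  Grocery, Store 3: 508×389/1393 = 141.8607
Contributions (O − E)²/E:
  (209 − 136.4537)²/136.4537 = 38.5696
  (169 − 209.5047)²/209.5047 = 7.8310
  (102 − 134.0416)²/134.0416 = 7.6593
  (33 − 115.1328)²/115.1328 = 58.5914
  (225 − 176.7696)²/176.7696 = 13.1593
  (147 − 113.0976)²/113.0976 = 10.1627
  (154 − 144.4135)²/144.4135 = 0.6364
  (214 − 221.7258)²/221.7258 = 0.2692
  (140 − 141.8607)²/141.8607 = 0.0244
χ² = 38.5696 + 7.8310 + 7.6593 + 58.5914 + 13.1593 + 10.1627 + 0.6364 + 0.2692 + 0.0244 = 136.903

136.903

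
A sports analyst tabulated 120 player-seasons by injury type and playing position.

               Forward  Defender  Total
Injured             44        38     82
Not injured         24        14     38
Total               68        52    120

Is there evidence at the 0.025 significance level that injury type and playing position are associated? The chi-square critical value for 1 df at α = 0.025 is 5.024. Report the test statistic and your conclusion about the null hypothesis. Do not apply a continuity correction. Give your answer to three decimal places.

0.954; fail to reject H₀

Grand total N = 120.
Expected counts (row total × column total / N):
  Injured, Forward: 82×68/120 = 46.4667
  Injured, Defender: 82×52/120 = 35.5333
  Not injured, Forward: 38×68/120 = 21.5333
  Not injured, Defender: 38×52/120 = 16.4667
Contributions (O − E)²/E:
  (44 − 46.4667)²/46.4667 = 0.1309
  (38 − 35.5333)²/35.5333 = 0.1712
  (24 − 21.5333)²/21.5333 = 0.2826
  (14 − 16.4667)²/16.4667 = 0.3695
χ² = 0.1309 + 0.1712 + 0.2826 + 0.3695 = 0.954
df = (2−1)(2−1) = 1. Since 0.954 < 5.024, fail to reject the null hypothesis of independence at α = 0.025.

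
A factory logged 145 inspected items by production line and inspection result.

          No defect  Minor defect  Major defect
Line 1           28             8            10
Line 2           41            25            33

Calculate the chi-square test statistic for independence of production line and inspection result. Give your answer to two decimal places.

Row totals: 46, 99. Column totals: 69, 33, 43. Grand total N = 145.
Expected counts (row total × column total / N):
  Line 1, No defect: 46×69/145 = 21.890
  Line 1, Minor defect: 46×33/145 = 10.469
  Line 1, Major defect: 46×43/145 = 13.641
  Line 2, No defect: 99×69/145 = 47.110
  Line 2, Minor defect: 99×33/145 = 22.531
  Line 2, Major defect: 99×43/145 = 29.359
Contributions (O − E)²/E:
  (28 − 21.890)²/21.890 = 1.7054
  (8 − 10.469)²/10.469 = 0.5823
  (10 − 13.641)²/13.641 = 0.9718
  (41 − 47.110)²/47.110 = 0.7924
  (25 − 22.531)²/22.531 = 0.2706
  (33 − 29.359)²/29.359 = 0.4515
χ² = 1.7054 + 0.5823 + 0.9718 + 0.7924 + 0.2706 + 0.4515 = 4.77

4.77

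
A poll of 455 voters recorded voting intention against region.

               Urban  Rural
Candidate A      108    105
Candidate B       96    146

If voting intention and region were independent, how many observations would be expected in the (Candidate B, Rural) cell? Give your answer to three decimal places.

Row total (Candidate B) = 242; column total (Rural) = 251; grand total N = 455.
Expected count = (row total × column total) / N = 242 × 251 / 455 = 133.499.

133.499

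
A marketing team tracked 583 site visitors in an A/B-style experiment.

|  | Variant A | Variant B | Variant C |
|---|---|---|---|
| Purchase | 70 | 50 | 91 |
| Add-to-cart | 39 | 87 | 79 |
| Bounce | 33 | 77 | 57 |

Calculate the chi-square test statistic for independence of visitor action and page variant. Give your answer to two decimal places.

28.11

Row totals: 211, 205, 167. Column totals: 142, 214, 227. Grand total N = 583.
Expected counts (row total × column total / N):
  Purchase, Variant A: 211×142/583 = 51.393
  Purchase, Variant B: 211×214/583 = 77.451
  Purchase, Variant C: 211×227/583 = 82.156
  Add-to-cart, Variant A: 205×142/583 = 49.931
  Add-to-cart, Variant B: 205×214/583 = 75.249
  Add-to-cart, Variant C: 205×227/583 = 79.820
  Bounce, Variant A: 167×142/583 = 40.676
  Bounce, Variant B: 167×214/583 = 61.300
  Bounce, Variant C: 167×227/583 = 65.024
Contributions (O − E)²/E:
  (70 − 51.393)²/51.393 = 6.7367
  (50 − 77.451)²/77.451 = 9.7295
  (91 − 82.156)²/82.156 = 0.9520
  (39 − 49.931)²/49.931 = 2.3930
  (87 − 75.249)²/75.249 = 1.8351
  (79 − 79.820)²/79.820 = 0.0084
  (33 − 40.676)²/40.676 = 1.4485
  (77 − 61.300)²/61.300 = 4.0210
  (57 − 65.024)²/65.024 = 0.9902
χ² = 6.7367 + 9.7295 + 0.9520 + 2.3930 + 1.8351 + 0.0084 + 1.4485 + 4.0210 + 0.9902 = 28.11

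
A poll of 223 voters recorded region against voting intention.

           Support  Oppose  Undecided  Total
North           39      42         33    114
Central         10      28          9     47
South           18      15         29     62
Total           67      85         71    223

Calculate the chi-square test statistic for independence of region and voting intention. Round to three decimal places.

Grand total N = 223.
Expected counts (row total × column total / N):
  North, Support: 114×67/223 = 34.251121
  North, Oppose: 114×85/223 = 43.452915
  North, Undecided: 114×71/223 = 36.295964
  Central, Support: 47×67/223 = 14.121076
  Central, Oppose: 47×85/223 = 17.914798
  Central, Undecided: 47×71/223 = 14.964126
  South, Support: 62×67/223 = 18.627803
  South, Oppose: 62×85/223 = 23.632287
  South, Undecided: 62×71/223 = 19.739910
Contributions (O − E)²/E:
  (39 − 34.251121)²/34.251121 = 0.6584
  (42 − 43.452915)²/43.452915 = 0.0486
  (33 − 36.295964)²/36.295964 = 0.2993
  (10 − 14.121076)²/14.121076 = 1.2027
  (28 − 17.914798)²/17.914798 = 5.6775
  (9 − 14.964126)²/14.964126 = 2.3771
  (18 − 18.627803)²/18.627803 = 0.0212
  (15 − 23.632287)²/23.632287 = 3.1532
  (29 − 19.739910)²/19.739910 = 4.3440
χ² = 0.6584 + 0.0486 + 0.2993 + 1.2027 + 5.6775 + 2.3771 + 0.0212 + 3.1532 + 4.3440 = 17.782

17.782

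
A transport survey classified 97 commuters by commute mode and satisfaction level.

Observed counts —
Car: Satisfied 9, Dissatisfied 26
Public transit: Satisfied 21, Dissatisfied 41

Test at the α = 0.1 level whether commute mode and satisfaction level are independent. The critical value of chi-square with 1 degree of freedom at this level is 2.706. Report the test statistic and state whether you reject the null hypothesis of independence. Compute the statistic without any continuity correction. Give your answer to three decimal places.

0.697; fail to reject H₀

Row totals: 35, 62. Column totals: 30, 67. Grand total N = 97.
Expected counts (row total × column total / N):
  Car, Satisfied: 35×30/97 = 10.8247
  Car, Dissatisfied: 35×67/97 = 24.1753
  Public transit, Satisfied: 62×30/97 = 19.1753
  Public transit, Dissatisfied: 62×67/97 = 42.8247
Contributions (O − E)²/E:
  (9 − 10.8247)²/10.8247 = 0.3076
  (26 − 24.1753)²/24.1753 = 0.1377
  (21 − 19.1753)²/19.1753 = 0.1736
  (41 − 42.8247)²/42.8247 = 0.0777
χ² = 0.3076 + 0.1377 + 0.1736 + 0.0777 = 0.697
df = (2−1)(2−1) = 1. Since 0.697 < 2.706, fail to reject the null hypothesis of independence at α = 0.1.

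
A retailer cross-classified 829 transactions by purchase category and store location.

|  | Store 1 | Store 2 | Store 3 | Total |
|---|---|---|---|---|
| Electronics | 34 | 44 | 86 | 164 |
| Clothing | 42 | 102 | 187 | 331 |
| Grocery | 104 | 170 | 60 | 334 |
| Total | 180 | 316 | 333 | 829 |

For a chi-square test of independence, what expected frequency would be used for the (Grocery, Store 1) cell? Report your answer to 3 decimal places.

Row total (Grocery) = 334; column total (Store 1) = 180; grand total N = 829.
Expected count = (row total × column total) / N = 334 × 180 / 829 = 72.521.

72.521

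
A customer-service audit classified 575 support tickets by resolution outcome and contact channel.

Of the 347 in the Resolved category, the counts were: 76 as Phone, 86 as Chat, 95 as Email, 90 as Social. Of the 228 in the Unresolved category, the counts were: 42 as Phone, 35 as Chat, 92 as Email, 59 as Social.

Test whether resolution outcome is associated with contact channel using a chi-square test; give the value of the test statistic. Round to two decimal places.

Row totals: 347, 228. Column totals: 118, 121, 187, 149. Grand total N = 575.
Expected counts (row total × column total / N):
  Resolved, Phone: 347×118/575 = 71.210
  Resolved, Chat: 347×121/575 = 73.021
  Resolved, Email: 347×187/575 = 112.850
  Resolved, Social: 347×149/575 = 89.918
  Unresolved, Phone: 228×118/575 = 46.790
  Unresolved, Chat: 228×121/575 = 47.979
  Unresolved, Email: 228×187/575 = 74.150
  Unresolved, Social: 228×149/575 = 59.082
Contributions (O − E)²/E:
  (76 − 71.210)²/71.210 = 0.3222
  (86 − 73.021)²/73.021 = 2.3069
  (95 − 112.850)²/112.850 = 2.8234
  (90 − 89.918)²/89.918 = 0.0001
  (42 − 46.790)²/46.790 = 0.4904
  (35 − 47.979)²/47.979 = 3.5110
  (92 − 74.150)²/74.150 = 4.2970
  (59 − 59.082)²/59.082 = 0.0001
χ² = 0.3222 + 2.3069 + 2.8234 + 0.0001 + 0.4904 + 3.5110 + 4.2970 + 0.0001 = 13.75

13.75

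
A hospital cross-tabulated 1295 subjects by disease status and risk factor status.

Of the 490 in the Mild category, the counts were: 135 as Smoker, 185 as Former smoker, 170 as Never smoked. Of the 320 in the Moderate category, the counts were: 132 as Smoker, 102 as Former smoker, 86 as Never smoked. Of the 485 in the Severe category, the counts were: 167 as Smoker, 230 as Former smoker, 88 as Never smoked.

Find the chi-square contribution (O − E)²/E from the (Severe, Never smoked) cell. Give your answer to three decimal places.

12.942

Row total (Severe) = 485; column total (Never smoked) = 344; N = 1295.
Expected count E = 485 × 344 / 1295 = 128.8340.
Contribution = (O − E)²/E = (88 − 128.8340)² / 128.8340 = 12.942.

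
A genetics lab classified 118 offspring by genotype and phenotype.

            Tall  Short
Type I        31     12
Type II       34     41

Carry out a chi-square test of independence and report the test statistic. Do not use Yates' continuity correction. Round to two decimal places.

7.91

Row totals: 43, 75. Column totals: 65, 53. Grand total N = 118.
Expected counts (row total × column total / N):
  Type I, Tall: 43×65/118 = 23.686
  Type I, Short: 43×53/118 = 19.314
  Type II, Tall: 75×65/118 = 41.314
  Type II, Short: 75×53/118 = 33.686
Contributions (O − E)²/E:
  (31 − 23.686)²/23.686 = 2.2585
  (12 − 19.314)²/19.314 = 2.7697
  (34 − 41.314)²/41.314 = 1.2948
  (41 − 33.686)²/33.686 = 1.5880
χ² = 2.2585 + 2.7697 + 1.2948 + 1.5880 = 7.91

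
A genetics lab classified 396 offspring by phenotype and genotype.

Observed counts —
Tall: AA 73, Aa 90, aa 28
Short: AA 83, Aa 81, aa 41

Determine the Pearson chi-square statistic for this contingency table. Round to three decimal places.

3.073

Row totals: 191, 205. Column totals: 156, 171, 69. Grand total N = 396.
Expected counts (row total × column total / N):
  Tall, AA: 191×156/396 = 75.2424
  Tall, Aa: 191×171/396 = 82.4773
  Tall, aa: 191×69/396 = 33.2803
  Short, AA: 205×156/396 = 80.7576
  Short, Aa: 205×171/396 = 88.5227
  Short, aa: 205×69/396 = 35.7197
Contributions (O − E)²/E:
  (73 − 75.2424)²/75.2424 = 0.0668
  (90 − 82.4773)²/82.4773 = 0.6861
  (28 − 33.2803)²/33.2803 = 0.8378
  (83 − 80.7576)²/80.7576 = 0.0623
  (81 − 88.5227)²/88.5227 = 0.6393
  (41 − 35.7197)²/35.7197 = 0.7806
χ² = 0.0668 + 0.6861 + 0.8378 + 0.0623 + 0.6393 + 0.7806 = 3.073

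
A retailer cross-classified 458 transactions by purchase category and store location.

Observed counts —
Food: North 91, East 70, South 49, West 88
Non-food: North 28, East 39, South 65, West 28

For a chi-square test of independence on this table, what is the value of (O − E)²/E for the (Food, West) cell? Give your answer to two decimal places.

Row total (Food) = 298; column total (West) = 116; N = 458.
Expected count E = 298 × 116 / 458 = 75.476.
Contribution = (O − E)²/E = (88 − 75.476)² / 75.476 = 2.08.

2.08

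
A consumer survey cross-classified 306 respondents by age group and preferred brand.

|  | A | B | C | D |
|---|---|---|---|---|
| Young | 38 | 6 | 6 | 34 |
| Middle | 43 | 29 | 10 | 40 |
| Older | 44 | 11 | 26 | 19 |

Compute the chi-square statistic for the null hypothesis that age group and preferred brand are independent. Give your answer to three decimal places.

35.990

Row totals: 84, 122, 100. Column totals: 125, 46, 42, 93. Grand total N = 306.
Expected counts (row total × column total / N):
  Young, A: 84×125/306 = 34.3137
  Young, B: 84×46/306 = 12.6275
  Young, C: 84×42/306 = 11.5294
  Young, D: 84×93/306 = 25.5294
  Middle, A: 122×125/306 = 49.8366
  Middle, B: 122×46/306 = 18.3399
  Middle, C: 122×42/306 = 16.7451
  Middle, D: 122×93/306 = 37.0784
  Older, A: 100×125/306 = 40.8497
  Older, B: 100×46/306 = 15.0327
  Older, C: 100×42/306 = 13.7255
  Older, D: 100×93/306 = 30.3922
Contributions (O − E)²/E:
  (38 − 34.3137)²/34.3137 = 0.3960
  (6 − 12.6275)²/12.6275 = 3.4784
  (6 − 11.5294)²/11.5294 = 2.6519
  (34 − 25.5294)²/25.5294 = 2.8105
  (43 − 49.8366)²/49.8366 = 0.9378
  (29 − 18.3399)²/18.3399 = 6.1962
  (10 − 16.7451)²/16.7451 = 2.7170
  (40 − 37.0784)²/37.0784 = 0.2302
  (44 − 40.8497)²/40.8497 = 0.2429
  (11 − 15.0327)²/15.0327 = 1.0818
  (26 − 13.7255)²/13.7255 = 10.9769
  (19 − 30.3922)²/30.3922 = 4.2702
χ² = 0.3960 + 3.4784 + 2.6519 + 2.8105 + 0.9378 + 6.1962 + 2.7170 + 0.2302 + 0.2429 + 1.0818 + 10.9769 + 4.2702 = 35.990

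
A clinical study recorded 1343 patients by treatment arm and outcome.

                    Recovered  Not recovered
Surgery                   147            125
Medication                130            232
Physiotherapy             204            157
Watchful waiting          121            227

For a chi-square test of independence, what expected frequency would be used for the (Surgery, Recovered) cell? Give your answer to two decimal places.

121.92

Row total (Surgery) = 272; column total (Recovered) = 602; grand total N = 1343.
Expected count = (row total × column total) / N = 272 × 602 / 1343 = 121.92.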